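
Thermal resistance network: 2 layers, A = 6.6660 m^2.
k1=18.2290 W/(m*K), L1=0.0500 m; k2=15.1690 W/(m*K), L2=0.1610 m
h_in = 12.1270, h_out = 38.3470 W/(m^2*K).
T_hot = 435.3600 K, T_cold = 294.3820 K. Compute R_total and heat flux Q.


R_conv_in = 1/(12.1270*6.6660) = 0.0124
R_1 = 0.0500/(18.2290*6.6660) = 0.0004
R_2 = 0.1610/(15.1690*6.6660) = 0.0016
R_conv_out = 1/(38.3470*6.6660) = 0.0039
R_total = 0.0183 K/W
Q = 140.9780 / 0.0183 = 7709.5859 W

R_total = 0.0183 K/W, Q = 7709.5859 W


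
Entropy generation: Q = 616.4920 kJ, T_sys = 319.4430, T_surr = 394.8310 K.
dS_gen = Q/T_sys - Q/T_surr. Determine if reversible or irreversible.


dS_sys = 616.4920/319.4430 = 1.9299 kJ/K
dS_surr = -616.4920/394.8310 = -1.5614 kJ/K
dS_gen = 1.9299 - 1.5614 = 0.3685 kJ/K (irreversible)

dS_gen = 0.3685 kJ/K, irreversible


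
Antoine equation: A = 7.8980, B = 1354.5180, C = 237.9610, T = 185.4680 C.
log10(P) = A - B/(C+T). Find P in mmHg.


C+T = 423.4290
B/(C+T) = 3.1989
log10(P) = 7.8980 - 3.1989 = 4.6991
P = 10^4.6991 = 50011.9845 mmHg

50011.9845 mmHg


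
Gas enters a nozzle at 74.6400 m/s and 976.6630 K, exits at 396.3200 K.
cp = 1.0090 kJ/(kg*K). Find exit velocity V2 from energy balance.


dT = 580.3430 K
2*cp*1000*dT = 1171132.1740
V1^2 = 5571.1296
V2 = sqrt(1176703.3036) = 1084.7596 m/s

1084.7596 m/s


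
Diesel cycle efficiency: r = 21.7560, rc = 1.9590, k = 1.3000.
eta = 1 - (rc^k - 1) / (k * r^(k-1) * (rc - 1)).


r^(k-1) = 2.5193
rc^k = 2.3969
eta = 0.5552 = 55.5245%

55.5245%


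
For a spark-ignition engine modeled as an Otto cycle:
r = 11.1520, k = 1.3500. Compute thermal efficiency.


r^(k-1) = 2.3258
eta = 1 - 1/2.3258 = 0.5700 = 57.0042%

57.0042%


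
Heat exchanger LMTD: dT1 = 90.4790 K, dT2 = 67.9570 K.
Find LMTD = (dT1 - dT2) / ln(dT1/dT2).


dT1/dT2 = 1.3314
ln(dT1/dT2) = 0.2862
LMTD = 22.5220 / 0.2862 = 78.6815 K

78.6815 K


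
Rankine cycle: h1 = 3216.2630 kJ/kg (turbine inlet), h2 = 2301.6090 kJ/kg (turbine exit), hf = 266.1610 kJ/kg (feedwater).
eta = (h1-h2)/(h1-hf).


W = 914.6540 kJ/kg
Q_in = 2950.1020 kJ/kg
eta = 0.3100 = 31.0041%

eta = 31.0041%


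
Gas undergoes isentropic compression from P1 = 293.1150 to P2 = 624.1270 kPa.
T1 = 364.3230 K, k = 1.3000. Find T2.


(k-1)/k = 0.2308
(P2/P1)^exp = 1.1905
T2 = 364.3230 * 1.1905 = 433.7436 K

433.7436 K


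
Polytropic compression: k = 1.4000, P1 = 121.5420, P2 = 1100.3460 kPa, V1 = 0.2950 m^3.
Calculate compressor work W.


(k-1)/k = 0.2857
(P2/P1)^exp = 1.8766
W = 3.5000 * 121.5420 * 0.2950 * (1.8766 - 1) = 110.0067 kJ

110.0067 kJ


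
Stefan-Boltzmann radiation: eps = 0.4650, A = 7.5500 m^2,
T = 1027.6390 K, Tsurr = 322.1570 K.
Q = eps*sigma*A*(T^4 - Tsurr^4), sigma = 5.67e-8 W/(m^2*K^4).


T^4 = 1.1152e+12
Tsurr^4 = 1.0771e+10
Q = 0.4650 * 5.67e-8 * 7.5500 * 1.1045e+12 = 219851.9236 W

219851.9236 W


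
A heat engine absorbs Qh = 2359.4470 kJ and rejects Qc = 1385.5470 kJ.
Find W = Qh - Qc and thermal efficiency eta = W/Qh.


W = 2359.4470 - 1385.5470 = 973.9000 kJ
eta = 973.9000 / 2359.4470 = 0.4128 = 41.2766%

W = 973.9000 kJ, eta = 41.2766%


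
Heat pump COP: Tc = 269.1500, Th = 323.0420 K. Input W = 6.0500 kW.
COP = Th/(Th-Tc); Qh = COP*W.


COP = 323.0420 / 53.8920 = 5.9942
Qh = 5.9942 * 6.0500 = 36.2652 kW

COP = 5.9942, Qh = 36.2652 kW


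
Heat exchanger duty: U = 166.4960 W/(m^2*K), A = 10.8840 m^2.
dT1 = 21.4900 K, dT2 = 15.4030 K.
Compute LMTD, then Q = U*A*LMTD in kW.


LMTD = 18.2779 K
Q = 166.4960 * 10.8840 * 18.2779 = 33122.1303 W = 33.1221 kW

33.1221 kW


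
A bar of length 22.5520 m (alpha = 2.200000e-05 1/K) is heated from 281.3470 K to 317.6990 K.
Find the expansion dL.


dT = 36.3520 K
dL = 2.200000e-05 * 22.5520 * 36.3520 = 0.018036 m
L_final = 22.570036 m

dL = 0.018036 m


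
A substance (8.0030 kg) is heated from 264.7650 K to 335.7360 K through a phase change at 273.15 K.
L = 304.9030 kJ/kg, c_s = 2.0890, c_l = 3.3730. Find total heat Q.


Q1 (sensible, solid) = 8.0030 * 2.0890 * 8.3850 = 140.1827 kJ
Q2 (latent) = 8.0030 * 304.9030 = 2440.1387 kJ
Q3 (sensible, liquid) = 8.0030 * 3.3730 * 62.5860 = 1689.4539 kJ
Q_total = 4269.7753 kJ

4269.7753 kJ


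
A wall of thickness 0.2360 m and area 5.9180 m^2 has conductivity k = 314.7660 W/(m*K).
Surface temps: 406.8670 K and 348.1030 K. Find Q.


dT = 58.7640 K
Q = 314.7660 * 5.9180 * 58.7640 / 0.2360 = 463833.5118 W

463833.5118 W


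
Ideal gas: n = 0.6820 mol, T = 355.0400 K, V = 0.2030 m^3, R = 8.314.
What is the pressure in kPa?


P = nRT/V = 0.6820 * 8.314 * 355.0400 / 0.2030
= 2013.1293 / 0.2030 = 9916.8933 Pa = 9.9169 kPa

9.9169 kPa


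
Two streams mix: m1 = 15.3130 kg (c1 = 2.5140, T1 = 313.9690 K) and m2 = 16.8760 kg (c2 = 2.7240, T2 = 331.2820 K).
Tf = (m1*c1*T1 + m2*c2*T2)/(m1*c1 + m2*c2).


num = 27315.9353
den = 84.4671
Tf = 323.3914 K

323.3914 K


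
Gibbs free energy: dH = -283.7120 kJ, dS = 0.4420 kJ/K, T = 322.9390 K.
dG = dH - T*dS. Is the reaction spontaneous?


T*dS = 322.9390 * 0.4420 = 142.7390 kJ
dG = -283.7120 - 142.7390 = -426.4510 kJ (spontaneous)

dG = -426.4510 kJ, spontaneous


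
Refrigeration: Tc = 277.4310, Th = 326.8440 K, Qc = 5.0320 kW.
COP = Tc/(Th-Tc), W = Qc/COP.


COP = 277.4310 / 49.4130 = 5.6145
W = 5.0320 / 5.6145 = 0.8962 kW

COP = 5.6145, W = 0.8962 kW


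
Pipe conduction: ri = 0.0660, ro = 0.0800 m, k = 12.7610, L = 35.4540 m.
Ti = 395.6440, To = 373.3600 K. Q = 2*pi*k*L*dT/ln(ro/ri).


dT = 22.2840 K
ln(ro/ri) = 0.1924
Q = 2*pi*12.7610*35.4540*22.2840 / 0.1924 = 329292.1285 W

329292.1285 W


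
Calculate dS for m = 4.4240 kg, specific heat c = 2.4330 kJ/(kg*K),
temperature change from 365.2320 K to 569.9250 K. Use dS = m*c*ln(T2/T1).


T2/T1 = 1.5604
ln(T2/T1) = 0.4450
dS = 4.4240 * 2.4330 * 0.4450 = 4.7895 kJ/K

4.7895 kJ/K


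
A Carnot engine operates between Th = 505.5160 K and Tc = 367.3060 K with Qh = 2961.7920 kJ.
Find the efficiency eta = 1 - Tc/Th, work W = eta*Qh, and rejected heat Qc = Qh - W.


eta = 1 - 367.3060/505.5160 = 0.2734
W = 0.2734 * 2961.7920 = 809.7652 kJ
Qc = 2961.7920 - 809.7652 = 2152.0268 kJ

eta = 27.3404%, W = 809.7652 kJ, Qc = 2152.0268 kJ


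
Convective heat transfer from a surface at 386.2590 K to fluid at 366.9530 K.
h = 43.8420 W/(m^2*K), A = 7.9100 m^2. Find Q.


dT = 19.3060 K
Q = 43.8420 * 7.9100 * 19.3060 = 6695.1320 W

6695.1320 W


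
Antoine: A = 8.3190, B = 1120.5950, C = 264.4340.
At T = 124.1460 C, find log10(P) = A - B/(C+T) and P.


C+T = 388.5800
B/(C+T) = 2.8838
log10(P) = 8.3190 - 2.8838 = 5.4352
P = 10^5.4352 = 272382.6385 mmHg

272382.6385 mmHg


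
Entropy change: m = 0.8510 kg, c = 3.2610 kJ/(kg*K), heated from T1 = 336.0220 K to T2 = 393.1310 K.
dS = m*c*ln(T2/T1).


T2/T1 = 1.1700
ln(T2/T1) = 0.1570
dS = 0.8510 * 3.2610 * 0.1570 = 0.4356 kJ/K

0.4356 kJ/K


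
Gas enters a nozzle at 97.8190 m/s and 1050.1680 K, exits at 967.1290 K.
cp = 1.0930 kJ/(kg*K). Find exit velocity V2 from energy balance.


dT = 83.0390 K
2*cp*1000*dT = 181523.2540
V1^2 = 9568.5568
V2 = sqrt(191091.8108) = 437.1405 m/s

437.1405 m/s


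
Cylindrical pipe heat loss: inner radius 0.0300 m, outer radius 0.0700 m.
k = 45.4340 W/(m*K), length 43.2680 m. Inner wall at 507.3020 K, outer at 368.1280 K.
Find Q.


dT = 139.1740 K
ln(ro/ri) = 0.8473
Q = 2*pi*45.4340*43.2680*139.1740 / 0.8473 = 2028848.7085 W

2028848.7085 W


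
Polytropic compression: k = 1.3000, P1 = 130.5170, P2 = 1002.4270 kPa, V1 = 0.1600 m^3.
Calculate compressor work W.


(k-1)/k = 0.2308
(P2/P1)^exp = 1.6007
W = 4.3333 * 130.5170 * 0.1600 * (1.6007 - 1) = 54.3617 kJ

54.3617 kJ


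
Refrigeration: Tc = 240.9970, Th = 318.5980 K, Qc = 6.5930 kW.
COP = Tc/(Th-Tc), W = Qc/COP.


COP = 240.9970 / 77.6010 = 3.1056
W = 6.5930 / 3.1056 = 2.1229 kW

COP = 3.1056, W = 2.1229 kW


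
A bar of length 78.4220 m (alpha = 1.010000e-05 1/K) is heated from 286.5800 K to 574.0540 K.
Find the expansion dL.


dT = 287.4740 K
dL = 1.010000e-05 * 78.4220 * 287.4740 = 0.227697 m
L_final = 78.649697 m

dL = 0.227697 m


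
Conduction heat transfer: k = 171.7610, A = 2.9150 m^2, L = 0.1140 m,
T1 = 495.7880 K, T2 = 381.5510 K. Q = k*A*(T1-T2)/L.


dT = 114.2370 K
Q = 171.7610 * 2.9150 * 114.2370 / 0.1140 = 501724.2093 W

501724.2093 W


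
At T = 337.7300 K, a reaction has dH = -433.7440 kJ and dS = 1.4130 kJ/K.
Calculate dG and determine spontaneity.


T*dS = 337.7300 * 1.4130 = 477.2125 kJ
dG = -433.7440 - 477.2125 = -910.9565 kJ (spontaneous)

dG = -910.9565 kJ, spontaneous


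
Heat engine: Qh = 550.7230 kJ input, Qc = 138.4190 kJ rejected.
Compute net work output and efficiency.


W = 550.7230 - 138.4190 = 412.3040 kJ
eta = 412.3040 / 550.7230 = 0.7487 = 74.8659%

W = 412.3040 kJ, eta = 74.8659%


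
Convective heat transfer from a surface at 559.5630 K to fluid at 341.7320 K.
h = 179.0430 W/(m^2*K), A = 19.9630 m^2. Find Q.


dT = 217.8310 K
Q = 179.0430 * 19.9630 * 217.8310 = 778579.2734 W

778579.2734 W


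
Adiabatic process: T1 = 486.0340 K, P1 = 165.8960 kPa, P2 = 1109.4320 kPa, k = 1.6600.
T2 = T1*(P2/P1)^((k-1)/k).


(k-1)/k = 0.3976
(P2/P1)^exp = 2.1287
T2 = 486.0340 * 2.1287 = 1034.6274 K

1034.6274 K


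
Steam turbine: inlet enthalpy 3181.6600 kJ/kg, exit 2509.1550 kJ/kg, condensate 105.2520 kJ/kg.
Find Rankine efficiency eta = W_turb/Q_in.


W = 672.5050 kJ/kg
Q_in = 3076.4080 kJ/kg
eta = 0.2186 = 21.8601%

eta = 21.8601%


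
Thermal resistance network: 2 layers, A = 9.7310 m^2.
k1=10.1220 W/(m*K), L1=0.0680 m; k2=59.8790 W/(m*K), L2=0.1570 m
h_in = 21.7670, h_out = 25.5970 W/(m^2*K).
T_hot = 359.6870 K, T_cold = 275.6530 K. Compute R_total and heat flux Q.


R_conv_in = 1/(21.7670*9.7310) = 0.0047
R_1 = 0.0680/(10.1220*9.7310) = 0.0007
R_2 = 0.1570/(59.8790*9.7310) = 0.0003
R_conv_out = 1/(25.5970*9.7310) = 0.0040
R_total = 0.0097 K/W
Q = 84.0340 / 0.0097 = 8667.2036 W

R_total = 0.0097 K/W, Q = 8667.2036 W


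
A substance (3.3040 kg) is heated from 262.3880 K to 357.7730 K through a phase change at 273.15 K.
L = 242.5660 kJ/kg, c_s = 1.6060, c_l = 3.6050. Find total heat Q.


Q1 (sensible, solid) = 3.3040 * 1.6060 * 10.7620 = 57.1056 kJ
Q2 (latent) = 3.3040 * 242.5660 = 801.4381 kJ
Q3 (sensible, liquid) = 3.3040 * 3.6050 * 84.6230 = 1007.9378 kJ
Q_total = 1866.4814 kJ

1866.4814 kJ


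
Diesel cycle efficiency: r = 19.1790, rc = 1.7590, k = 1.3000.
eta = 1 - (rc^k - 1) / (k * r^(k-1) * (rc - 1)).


r^(k-1) = 2.4258
rc^k = 2.0837
eta = 0.5472 = 54.7211%

54.7211%


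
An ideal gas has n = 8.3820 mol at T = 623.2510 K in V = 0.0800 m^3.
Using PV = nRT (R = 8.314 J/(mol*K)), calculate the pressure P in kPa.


P = nRT/V = 8.3820 * 8.314 * 623.2510 / 0.0800
= 43433.0833 / 0.0800 = 542913.5410 Pa = 542.9135 kPa

542.9135 kPa


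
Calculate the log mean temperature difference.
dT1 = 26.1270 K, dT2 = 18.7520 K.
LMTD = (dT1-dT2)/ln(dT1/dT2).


dT1/dT2 = 1.3933
ln(dT1/dT2) = 0.3317
LMTD = 7.3750 / 0.3317 = 22.2360 K

22.2360 K


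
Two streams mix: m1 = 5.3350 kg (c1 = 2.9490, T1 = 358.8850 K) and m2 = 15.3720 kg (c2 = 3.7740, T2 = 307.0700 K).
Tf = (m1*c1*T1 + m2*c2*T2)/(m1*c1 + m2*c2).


num = 23460.6441
den = 73.7468
Tf = 318.1240 K

318.1240 K


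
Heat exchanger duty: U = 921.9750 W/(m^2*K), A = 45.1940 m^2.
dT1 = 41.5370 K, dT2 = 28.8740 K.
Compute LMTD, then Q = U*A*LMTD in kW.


LMTD = 34.8226 K
Q = 921.9750 * 45.1940 * 34.8226 = 1450979.3424 W = 1450.9793 kW

1450.9793 kW


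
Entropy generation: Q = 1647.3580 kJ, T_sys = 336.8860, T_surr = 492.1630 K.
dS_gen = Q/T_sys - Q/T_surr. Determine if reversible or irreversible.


dS_sys = 1647.3580/336.8860 = 4.8900 kJ/K
dS_surr = -1647.3580/492.1630 = -3.3472 kJ/K
dS_gen = 4.8900 - 3.3472 = 1.5428 kJ/K (irreversible)

dS_gen = 1.5428 kJ/K, irreversible


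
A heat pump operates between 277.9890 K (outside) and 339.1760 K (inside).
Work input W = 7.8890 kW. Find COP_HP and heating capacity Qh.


COP = 339.1760 / 61.1870 = 5.5433
Qh = 5.5433 * 7.8890 = 43.7308 kW

COP = 5.5433, Qh = 43.7308 kW


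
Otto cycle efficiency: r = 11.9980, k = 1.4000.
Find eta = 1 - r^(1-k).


r^(k-1) = 2.7017
eta = 1 - 1/2.7017 = 0.6299 = 62.9868%

62.9868%


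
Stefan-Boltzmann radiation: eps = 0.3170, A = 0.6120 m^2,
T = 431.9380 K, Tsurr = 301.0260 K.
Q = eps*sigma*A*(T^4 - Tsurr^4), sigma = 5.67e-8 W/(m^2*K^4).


T^4 = 3.4809e+10
Tsurr^4 = 8.2114e+09
Q = 0.3170 * 5.67e-8 * 0.6120 * 2.6597e+10 = 292.5694 W

292.5694 W


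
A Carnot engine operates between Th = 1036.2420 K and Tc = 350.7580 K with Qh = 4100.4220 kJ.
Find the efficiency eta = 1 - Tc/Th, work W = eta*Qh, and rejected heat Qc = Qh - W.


eta = 1 - 350.7580/1036.2420 = 0.6615
W = 0.6615 * 4100.4220 = 2712.4684 kJ
Qc = 4100.4220 - 2712.4684 = 1387.9536 kJ

eta = 66.1510%, W = 2712.4684 kJ, Qc = 1387.9536 kJ


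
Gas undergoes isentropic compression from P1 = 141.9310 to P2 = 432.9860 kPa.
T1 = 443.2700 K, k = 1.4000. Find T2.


(k-1)/k = 0.2857
(P2/P1)^exp = 1.3753
T2 = 443.2700 * 1.3753 = 609.6315 K

609.6315 K


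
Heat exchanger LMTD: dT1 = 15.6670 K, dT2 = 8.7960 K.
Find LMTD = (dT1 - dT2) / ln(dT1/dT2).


dT1/dT2 = 1.7812
ln(dT1/dT2) = 0.5773
LMTD = 6.8710 / 0.5773 = 11.9028 K

11.9028 K


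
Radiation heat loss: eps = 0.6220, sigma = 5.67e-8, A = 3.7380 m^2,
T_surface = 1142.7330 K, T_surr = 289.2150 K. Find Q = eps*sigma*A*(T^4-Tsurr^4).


T^4 = 1.7052e+12
Tsurr^4 = 6.9965e+09
Q = 0.6220 * 5.67e-8 * 3.7380 * 1.6982e+12 = 223875.3256 W

223875.3256 W


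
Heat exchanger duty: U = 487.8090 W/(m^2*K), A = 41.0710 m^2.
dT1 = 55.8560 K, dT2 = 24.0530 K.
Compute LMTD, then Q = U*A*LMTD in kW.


LMTD = 37.7476 K
Q = 487.8090 * 41.0710 * 37.7476 = 756265.6733 W = 756.2657 kW

756.2657 kW


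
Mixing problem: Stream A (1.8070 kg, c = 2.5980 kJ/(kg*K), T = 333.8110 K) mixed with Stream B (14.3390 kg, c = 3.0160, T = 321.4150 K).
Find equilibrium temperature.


num = 15467.1538
den = 47.9410
Tf = 322.6289 K

322.6289 K


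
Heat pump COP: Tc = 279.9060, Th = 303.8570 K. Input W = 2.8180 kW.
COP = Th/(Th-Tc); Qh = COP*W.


COP = 303.8570 / 23.9510 = 12.6866
Qh = 12.6866 * 2.8180 = 35.7509 kW

COP = 12.6866, Qh = 35.7509 kW


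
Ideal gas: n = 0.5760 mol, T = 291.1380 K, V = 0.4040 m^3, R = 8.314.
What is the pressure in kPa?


P = nRT/V = 0.5760 * 8.314 * 291.1380 / 0.4040
= 1394.2203 / 0.4040 = 3451.0403 Pa = 3.4510 kPa

3.4510 kPa


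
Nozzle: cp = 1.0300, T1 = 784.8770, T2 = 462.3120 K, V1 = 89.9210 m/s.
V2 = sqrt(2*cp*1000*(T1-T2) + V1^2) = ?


dT = 322.5650 K
2*cp*1000*dT = 664483.9000
V1^2 = 8085.7862
V2 = sqrt(672569.6862) = 820.1035 m/s

820.1035 m/s


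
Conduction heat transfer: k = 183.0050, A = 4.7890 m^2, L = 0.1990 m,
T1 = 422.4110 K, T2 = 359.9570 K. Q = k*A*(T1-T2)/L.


dT = 62.4540 K
Q = 183.0050 * 4.7890 * 62.4540 / 0.1990 = 275052.1063 W

275052.1063 W


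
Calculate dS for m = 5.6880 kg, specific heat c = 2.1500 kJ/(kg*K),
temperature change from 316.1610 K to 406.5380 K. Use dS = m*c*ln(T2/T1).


T2/T1 = 1.2859
ln(T2/T1) = 0.2514
dS = 5.6880 * 2.1500 * 0.2514 = 3.0747 kJ/K

3.0747 kJ/K


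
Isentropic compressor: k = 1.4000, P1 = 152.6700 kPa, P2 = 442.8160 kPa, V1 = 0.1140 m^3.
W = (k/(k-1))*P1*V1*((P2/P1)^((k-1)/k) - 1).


(k-1)/k = 0.2857
(P2/P1)^exp = 1.3556
W = 3.5000 * 152.6700 * 0.1140 * (1.3556 - 1) = 21.6620 kJ

21.6620 kJ


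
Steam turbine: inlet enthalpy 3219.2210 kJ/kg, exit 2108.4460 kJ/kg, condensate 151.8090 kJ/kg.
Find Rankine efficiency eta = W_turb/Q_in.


W = 1110.7750 kJ/kg
Q_in = 3067.4120 kJ/kg
eta = 0.3621 = 36.2121%

eta = 36.2121%


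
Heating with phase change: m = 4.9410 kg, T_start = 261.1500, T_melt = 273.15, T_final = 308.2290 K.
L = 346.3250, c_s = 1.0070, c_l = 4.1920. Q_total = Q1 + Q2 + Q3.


Q1 (sensible, solid) = 4.9410 * 1.0070 * 12.0000 = 59.7070 kJ
Q2 (latent) = 4.9410 * 346.3250 = 1711.1918 kJ
Q3 (sensible, liquid) = 4.9410 * 4.1920 * 35.0790 = 726.5798 kJ
Q_total = 2497.4787 kJ

2497.4787 kJ


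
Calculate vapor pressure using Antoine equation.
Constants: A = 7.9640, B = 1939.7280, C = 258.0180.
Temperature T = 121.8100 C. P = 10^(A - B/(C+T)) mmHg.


C+T = 379.8280
B/(C+T) = 5.1069
log10(P) = 7.9640 - 5.1069 = 2.8571
P = 10^2.8571 = 719.6828 mmHg

719.6828 mmHg


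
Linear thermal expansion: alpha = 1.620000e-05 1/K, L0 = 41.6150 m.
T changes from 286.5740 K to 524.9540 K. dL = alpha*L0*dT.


dT = 238.3800 K
dL = 1.620000e-05 * 41.6150 * 238.3800 = 0.160707 m
L_final = 41.775707 m

dL = 0.160707 m


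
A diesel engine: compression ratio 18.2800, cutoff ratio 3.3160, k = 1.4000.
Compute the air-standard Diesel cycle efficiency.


r^(k-1) = 3.1974
rc^k = 5.3562
eta = 0.5798 = 57.9801%

57.9801%


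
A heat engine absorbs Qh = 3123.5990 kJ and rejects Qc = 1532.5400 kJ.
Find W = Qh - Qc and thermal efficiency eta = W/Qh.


W = 3123.5990 - 1532.5400 = 1591.0590 kJ
eta = 1591.0590 / 3123.5990 = 0.5094 = 50.9367%

W = 1591.0590 kJ, eta = 50.9367%


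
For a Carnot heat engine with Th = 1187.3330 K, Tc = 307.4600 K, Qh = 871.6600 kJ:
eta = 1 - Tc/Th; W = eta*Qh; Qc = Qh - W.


eta = 1 - 307.4600/1187.3330 = 0.7410
W = 0.7410 * 871.6600 = 645.9436 kJ
Qc = 871.6600 - 645.9436 = 225.7164 kJ

eta = 74.1050%, W = 645.9436 kJ, Qc = 225.7164 kJ


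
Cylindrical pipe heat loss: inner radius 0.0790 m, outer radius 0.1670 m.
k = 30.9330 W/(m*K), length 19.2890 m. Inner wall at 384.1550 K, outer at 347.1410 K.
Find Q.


dT = 37.0140 K
ln(ro/ri) = 0.7485
Q = 2*pi*30.9330*19.2890*37.0140 / 0.7485 = 185378.4186 W

185378.4186 W


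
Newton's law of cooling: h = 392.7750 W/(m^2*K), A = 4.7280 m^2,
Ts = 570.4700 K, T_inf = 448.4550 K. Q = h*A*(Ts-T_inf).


dT = 122.0150 K
Q = 392.7750 * 4.7280 * 122.0150 = 226586.7600 W

226586.7600 W


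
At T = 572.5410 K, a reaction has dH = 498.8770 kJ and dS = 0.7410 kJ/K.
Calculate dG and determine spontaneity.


T*dS = 572.5410 * 0.7410 = 424.2529 kJ
dG = 498.8770 - 424.2529 = 74.6241 kJ (non-spontaneous)

dG = 74.6241 kJ, non-spontaneous


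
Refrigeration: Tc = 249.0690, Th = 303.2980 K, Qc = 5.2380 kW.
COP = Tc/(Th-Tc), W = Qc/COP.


COP = 249.0690 / 54.2290 = 4.5929
W = 5.2380 / 4.5929 = 1.1405 kW

COP = 4.5929, W = 1.1405 kW


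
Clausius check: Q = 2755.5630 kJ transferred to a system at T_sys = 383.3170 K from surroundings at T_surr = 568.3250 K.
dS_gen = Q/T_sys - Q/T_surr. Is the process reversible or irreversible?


dS_sys = 2755.5630/383.3170 = 7.1887 kJ/K
dS_surr = -2755.5630/568.3250 = -4.8486 kJ/K
dS_gen = 7.1887 - 4.8486 = 2.3402 kJ/K (irreversible)

dS_gen = 2.3402 kJ/K, irreversible


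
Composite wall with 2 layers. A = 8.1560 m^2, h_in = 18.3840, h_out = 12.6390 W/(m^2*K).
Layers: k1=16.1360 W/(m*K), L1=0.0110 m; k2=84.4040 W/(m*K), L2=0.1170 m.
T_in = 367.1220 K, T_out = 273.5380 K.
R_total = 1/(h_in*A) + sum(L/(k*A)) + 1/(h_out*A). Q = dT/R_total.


R_conv_in = 1/(18.3840*8.1560) = 0.0067
R_1 = 0.0110/(16.1360*8.1560) = 8.3583e-05
R_2 = 0.1170/(84.4040*8.1560) = 0.0002
R_conv_out = 1/(12.6390*8.1560) = 0.0097
R_total = 0.0166 K/W
Q = 93.5840 / 0.0166 = 5629.5402 W

R_total = 0.0166 K/W, Q = 5629.5402 W


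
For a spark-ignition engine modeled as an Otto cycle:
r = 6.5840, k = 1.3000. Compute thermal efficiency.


r^(k-1) = 1.7601
eta = 1 - 1/1.7601 = 0.4319 = 43.1863%

43.1863%


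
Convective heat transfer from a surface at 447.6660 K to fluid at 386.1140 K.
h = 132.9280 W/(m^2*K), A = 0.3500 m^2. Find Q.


dT = 61.5520 K
Q = 132.9280 * 0.3500 * 61.5520 = 2863.6945 W

2863.6945 W


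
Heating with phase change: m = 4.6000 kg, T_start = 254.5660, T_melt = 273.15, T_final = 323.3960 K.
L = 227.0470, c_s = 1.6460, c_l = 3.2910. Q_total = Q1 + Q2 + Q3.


Q1 (sensible, solid) = 4.6000 * 1.6460 * 18.5840 = 140.7106 kJ
Q2 (latent) = 4.6000 * 227.0470 = 1044.4162 kJ
Q3 (sensible, liquid) = 4.6000 * 3.2910 * 50.2460 = 760.6541 kJ
Q_total = 1945.7809 kJ

1945.7809 kJ


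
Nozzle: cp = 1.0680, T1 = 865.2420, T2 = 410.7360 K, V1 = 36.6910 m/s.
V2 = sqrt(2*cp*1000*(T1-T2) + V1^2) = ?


dT = 454.5060 K
2*cp*1000*dT = 970824.8160
V1^2 = 1346.2295
V2 = sqrt(972171.0455) = 985.9873 m/s

985.9873 m/s


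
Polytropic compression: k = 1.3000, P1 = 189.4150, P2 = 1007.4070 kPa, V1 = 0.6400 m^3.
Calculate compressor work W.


(k-1)/k = 0.2308
(P2/P1)^exp = 1.4706
W = 4.3333 * 189.4150 * 0.6400 * (1.4706 - 1) = 247.2035 kJ

247.2035 kJ


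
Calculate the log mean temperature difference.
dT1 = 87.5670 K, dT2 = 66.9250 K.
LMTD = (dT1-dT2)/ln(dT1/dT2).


dT1/dT2 = 1.3084
ln(dT1/dT2) = 0.2688
LMTD = 20.6420 / 0.2688 = 76.7841 K

76.7841 K


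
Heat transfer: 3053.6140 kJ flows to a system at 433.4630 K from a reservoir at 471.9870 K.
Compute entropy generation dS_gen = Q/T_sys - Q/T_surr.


dS_sys = 3053.6140/433.4630 = 7.0447 kJ/K
dS_surr = -3053.6140/471.9870 = -6.4697 kJ/K
dS_gen = 7.0447 - 6.4697 = 0.5750 kJ/K (irreversible)

dS_gen = 0.5750 kJ/K, irreversible


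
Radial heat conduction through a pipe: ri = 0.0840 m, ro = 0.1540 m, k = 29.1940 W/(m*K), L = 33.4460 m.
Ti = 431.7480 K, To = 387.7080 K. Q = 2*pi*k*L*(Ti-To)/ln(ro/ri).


dT = 44.0400 K
ln(ro/ri) = 0.6061
Q = 2*pi*29.1940*33.4460*44.0400 / 0.6061 = 445753.7750 W

445753.7750 W


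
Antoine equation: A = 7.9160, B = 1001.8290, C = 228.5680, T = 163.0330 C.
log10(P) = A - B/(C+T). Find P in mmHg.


C+T = 391.6010
B/(C+T) = 2.5583
log10(P) = 7.9160 - 2.5583 = 5.3577
P = 10^5.3577 = 227881.8841 mmHg

227881.8841 mmHg


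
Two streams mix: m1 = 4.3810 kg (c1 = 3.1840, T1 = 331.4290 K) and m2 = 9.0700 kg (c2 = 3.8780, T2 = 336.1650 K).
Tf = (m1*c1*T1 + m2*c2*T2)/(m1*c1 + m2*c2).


num = 16447.2238
den = 49.1226
Tf = 334.8201 K

334.8201 K


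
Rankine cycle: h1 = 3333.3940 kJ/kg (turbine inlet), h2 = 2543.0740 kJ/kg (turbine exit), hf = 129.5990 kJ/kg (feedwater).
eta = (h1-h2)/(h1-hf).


W = 790.3200 kJ/kg
Q_in = 3203.7950 kJ/kg
eta = 0.2467 = 24.6682%

eta = 24.6682%


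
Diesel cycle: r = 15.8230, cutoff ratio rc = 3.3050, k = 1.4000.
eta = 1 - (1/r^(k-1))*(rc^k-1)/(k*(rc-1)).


r^(k-1) = 3.0180
rc^k = 5.3314
eta = 0.5553 = 55.5254%

55.5254%


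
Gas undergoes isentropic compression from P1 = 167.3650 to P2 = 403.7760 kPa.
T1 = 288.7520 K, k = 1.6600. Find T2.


(k-1)/k = 0.3976
(P2/P1)^exp = 1.4193
T2 = 288.7520 * 1.4193 = 409.8205 K

409.8205 K


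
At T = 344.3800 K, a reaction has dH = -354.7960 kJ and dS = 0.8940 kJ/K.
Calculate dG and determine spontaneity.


T*dS = 344.3800 * 0.8940 = 307.8757 kJ
dG = -354.7960 - 307.8757 = -662.6717 kJ (spontaneous)

dG = -662.6717 kJ, spontaneous


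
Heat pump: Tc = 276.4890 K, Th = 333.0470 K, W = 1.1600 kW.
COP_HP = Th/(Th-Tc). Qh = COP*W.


COP = 333.0470 / 56.5580 = 5.8886
Qh = 5.8886 * 1.1600 = 6.8308 kW

COP = 5.8886, Qh = 6.8308 kW


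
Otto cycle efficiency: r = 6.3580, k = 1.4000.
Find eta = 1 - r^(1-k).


r^(k-1) = 2.0957
eta = 1 - 1/2.0957 = 0.5228 = 52.2831%

52.2831%


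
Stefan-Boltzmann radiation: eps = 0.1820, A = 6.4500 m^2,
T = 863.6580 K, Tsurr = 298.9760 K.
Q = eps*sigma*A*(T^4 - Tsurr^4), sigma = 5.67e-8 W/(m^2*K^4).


T^4 = 5.5637e+11
Tsurr^4 = 7.9900e+09
Q = 0.1820 * 5.67e-8 * 6.4500 * 5.4838e+11 = 36500.5440 W

36500.5440 W


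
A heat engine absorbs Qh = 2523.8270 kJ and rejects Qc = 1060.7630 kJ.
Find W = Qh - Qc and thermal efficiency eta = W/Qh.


W = 2523.8270 - 1060.7630 = 1463.0640 kJ
eta = 1463.0640 / 2523.8270 = 0.5797 = 57.9701%

W = 1463.0640 kJ, eta = 57.9701%


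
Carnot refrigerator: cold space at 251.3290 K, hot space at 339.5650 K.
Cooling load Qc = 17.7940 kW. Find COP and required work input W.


COP = 251.3290 / 88.2360 = 2.8484
W = 17.7940 / 2.8484 = 6.2471 kW

COP = 2.8484, W = 6.2471 kW


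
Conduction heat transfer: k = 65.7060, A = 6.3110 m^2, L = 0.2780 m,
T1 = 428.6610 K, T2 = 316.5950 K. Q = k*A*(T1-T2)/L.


dT = 112.0660 K
Q = 65.7060 * 6.3110 * 112.0660 / 0.2780 = 167159.9700 W

167159.9700 W


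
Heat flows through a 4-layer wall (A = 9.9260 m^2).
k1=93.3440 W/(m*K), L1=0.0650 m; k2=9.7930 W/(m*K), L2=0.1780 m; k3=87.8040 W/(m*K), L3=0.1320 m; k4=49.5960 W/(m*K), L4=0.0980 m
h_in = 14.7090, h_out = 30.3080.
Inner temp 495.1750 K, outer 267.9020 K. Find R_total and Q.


R_conv_in = 1/(14.7090*9.9260) = 0.0068
R_1 = 0.0650/(93.3440*9.9260) = 7.0154e-05
R_2 = 0.1780/(9.7930*9.9260) = 0.0018
R_3 = 0.1320/(87.8040*9.9260) = 0.0002
R_4 = 0.0980/(49.5960*9.9260) = 0.0002
R_conv_out = 1/(30.3080*9.9260) = 0.0033
R_total = 0.0124 K/W
Q = 227.2730 / 0.0124 = 18291.3615 W

R_total = 0.0124 K/W, Q = 18291.3615 W


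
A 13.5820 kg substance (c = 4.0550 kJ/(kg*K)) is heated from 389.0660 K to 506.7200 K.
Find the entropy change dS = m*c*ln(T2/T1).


T2/T1 = 1.3024
ln(T2/T1) = 0.2642
dS = 13.5820 * 4.0550 * 0.2642 = 14.5513 kJ/K

14.5513 kJ/K


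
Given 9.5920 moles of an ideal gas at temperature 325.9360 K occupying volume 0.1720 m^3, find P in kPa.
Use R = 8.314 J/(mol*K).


P = nRT/V = 9.5920 * 8.314 * 325.9360 / 0.1720
= 25992.7076 / 0.1720 = 151120.3932 Pa = 151.1204 kPa

151.1204 kPa


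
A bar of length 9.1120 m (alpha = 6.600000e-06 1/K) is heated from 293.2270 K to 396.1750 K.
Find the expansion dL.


dT = 102.9480 K
dL = 6.600000e-06 * 9.1120 * 102.9480 = 0.006191 m
L_final = 9.118191 m

dL = 0.006191 m


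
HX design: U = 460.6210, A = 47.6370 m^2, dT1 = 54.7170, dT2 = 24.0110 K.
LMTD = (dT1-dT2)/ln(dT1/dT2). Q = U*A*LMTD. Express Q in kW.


LMTD = 37.2798 K
Q = 460.6210 * 47.6370 * 37.2798 = 818016.6584 W = 818.0167 kW

818.0167 kW


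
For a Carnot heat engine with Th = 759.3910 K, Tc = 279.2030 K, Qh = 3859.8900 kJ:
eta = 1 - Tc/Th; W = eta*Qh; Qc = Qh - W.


eta = 1 - 279.2030/759.3910 = 0.6323
W = 0.6323 * 3859.8900 = 2440.7359 kJ
Qc = 3859.8900 - 2440.7359 = 1419.1541 kJ

eta = 63.2333%, W = 2440.7359 kJ, Qc = 1419.1541 kJ


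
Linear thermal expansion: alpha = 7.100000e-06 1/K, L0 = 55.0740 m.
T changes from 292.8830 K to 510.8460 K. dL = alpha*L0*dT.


dT = 217.9630 K
dL = 7.100000e-06 * 55.0740 * 217.9630 = 0.085229 m
L_final = 55.159229 m

dL = 0.085229 m


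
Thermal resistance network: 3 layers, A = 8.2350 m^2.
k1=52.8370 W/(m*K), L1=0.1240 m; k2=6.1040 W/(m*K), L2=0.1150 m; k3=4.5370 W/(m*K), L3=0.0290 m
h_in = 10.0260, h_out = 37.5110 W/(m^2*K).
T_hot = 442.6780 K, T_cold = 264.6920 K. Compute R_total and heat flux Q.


R_conv_in = 1/(10.0260*8.2350) = 0.0121
R_1 = 0.1240/(52.8370*8.2350) = 0.0003
R_2 = 0.1150/(6.1040*8.2350) = 0.0023
R_3 = 0.0290/(4.5370*8.2350) = 0.0008
R_conv_out = 1/(37.5110*8.2350) = 0.0032
R_total = 0.0187 K/W
Q = 177.9860 / 0.0187 = 9518.9659 W

R_total = 0.0187 K/W, Q = 9518.9659 W


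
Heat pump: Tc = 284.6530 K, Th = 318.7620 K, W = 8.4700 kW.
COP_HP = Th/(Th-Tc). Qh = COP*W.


COP = 318.7620 / 34.1090 = 9.3454
Qh = 9.3454 * 8.4700 = 79.1555 kW

COP = 9.3454, Qh = 79.1555 kW


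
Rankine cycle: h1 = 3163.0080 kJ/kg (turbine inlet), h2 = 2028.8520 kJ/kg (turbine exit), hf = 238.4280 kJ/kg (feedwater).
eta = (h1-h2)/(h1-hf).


W = 1134.1560 kJ/kg
Q_in = 2924.5800 kJ/kg
eta = 0.3878 = 38.7801%

eta = 38.7801%


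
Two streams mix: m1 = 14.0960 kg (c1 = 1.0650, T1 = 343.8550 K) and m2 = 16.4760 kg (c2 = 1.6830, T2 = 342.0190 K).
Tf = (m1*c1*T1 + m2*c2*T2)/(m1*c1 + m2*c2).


num = 14645.9156
den = 42.7413
Tf = 342.6639 K

342.6639 K


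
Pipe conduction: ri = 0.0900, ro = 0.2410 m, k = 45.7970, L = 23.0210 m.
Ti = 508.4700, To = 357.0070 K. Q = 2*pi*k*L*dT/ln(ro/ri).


dT = 151.4630 K
ln(ro/ri) = 0.9850
Q = 2*pi*45.7970*23.0210*151.4630 / 0.9850 = 1018631.3143 W

1018631.3143 W


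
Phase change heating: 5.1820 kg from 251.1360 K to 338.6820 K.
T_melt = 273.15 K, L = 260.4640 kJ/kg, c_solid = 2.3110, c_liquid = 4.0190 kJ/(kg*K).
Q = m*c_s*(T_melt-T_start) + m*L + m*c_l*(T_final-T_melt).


Q1 (sensible, solid) = 5.1820 * 2.3110 * 22.0140 = 263.6309 kJ
Q2 (latent) = 5.1820 * 260.4640 = 1349.7244 kJ
Q3 (sensible, liquid) = 5.1820 * 4.0190 * 65.5320 = 1364.7994 kJ
Q_total = 2978.1548 kJ

2978.1548 kJ


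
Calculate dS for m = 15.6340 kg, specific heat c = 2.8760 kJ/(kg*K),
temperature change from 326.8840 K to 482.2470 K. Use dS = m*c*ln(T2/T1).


T2/T1 = 1.4753
ln(T2/T1) = 0.3889
dS = 15.6340 * 2.8760 * 0.3889 = 17.4841 kJ/K

17.4841 kJ/K


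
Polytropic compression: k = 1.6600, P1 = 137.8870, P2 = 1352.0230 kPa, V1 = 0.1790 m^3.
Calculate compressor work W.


(k-1)/k = 0.3976
(P2/P1)^exp = 2.4785
W = 2.5152 * 137.8870 * 0.1790 * (2.4785 - 1) = 91.7852 kJ

91.7852 kJ


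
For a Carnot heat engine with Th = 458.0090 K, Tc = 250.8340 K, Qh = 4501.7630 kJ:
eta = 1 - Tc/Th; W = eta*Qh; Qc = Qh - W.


eta = 1 - 250.8340/458.0090 = 0.4523
W = 0.4523 * 4501.7630 = 2036.3197 kJ
Qc = 4501.7630 - 2036.3197 = 2465.4433 kJ

eta = 45.2338%, W = 2036.3197 kJ, Qc = 2465.4433 kJ


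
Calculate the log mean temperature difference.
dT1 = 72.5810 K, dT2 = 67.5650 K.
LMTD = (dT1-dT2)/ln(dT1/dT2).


dT1/dT2 = 1.0742
ln(dT1/dT2) = 0.0716
LMTD = 5.0160 / 0.0716 = 70.0431 K

70.0431 K


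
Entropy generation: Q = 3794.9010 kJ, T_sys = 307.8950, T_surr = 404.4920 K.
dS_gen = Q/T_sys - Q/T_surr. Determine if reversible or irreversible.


dS_sys = 3794.9010/307.8950 = 12.3253 kJ/K
dS_surr = -3794.9010/404.4920 = -9.3819 kJ/K
dS_gen = 12.3253 - 9.3819 = 2.9434 kJ/K (irreversible)

dS_gen = 2.9434 kJ/K, irreversible


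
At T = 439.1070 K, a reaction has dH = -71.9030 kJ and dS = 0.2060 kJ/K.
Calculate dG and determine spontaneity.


T*dS = 439.1070 * 0.2060 = 90.4560 kJ
dG = -71.9030 - 90.4560 = -162.3590 kJ (spontaneous)

dG = -162.3590 kJ, spontaneous


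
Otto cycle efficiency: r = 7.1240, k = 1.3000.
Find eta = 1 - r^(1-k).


r^(k-1) = 1.8023
eta = 1 - 1/1.8023 = 0.4451 = 44.5141%

44.5141%


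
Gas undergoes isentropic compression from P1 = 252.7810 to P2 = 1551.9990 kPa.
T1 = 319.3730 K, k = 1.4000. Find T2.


(k-1)/k = 0.2857
(P2/P1)^exp = 1.6795
T2 = 319.3730 * 1.6795 = 536.3929 K

536.3929 K


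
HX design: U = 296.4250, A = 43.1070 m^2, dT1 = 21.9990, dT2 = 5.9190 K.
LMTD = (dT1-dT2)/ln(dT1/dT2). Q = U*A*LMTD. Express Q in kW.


LMTD = 12.2484 K
Q = 296.4250 * 43.1070 * 12.2484 = 156509.3729 W = 156.5094 kW

156.5094 kW


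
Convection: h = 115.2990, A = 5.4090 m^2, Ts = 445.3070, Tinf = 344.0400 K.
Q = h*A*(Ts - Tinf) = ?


dT = 101.2670 K
Q = 115.2990 * 5.4090 * 101.2670 = 63155.3966 W

63155.3966 W


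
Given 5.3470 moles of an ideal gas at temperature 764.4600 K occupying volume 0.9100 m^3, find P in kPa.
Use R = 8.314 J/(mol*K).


P = nRT/V = 5.3470 * 8.314 * 764.4600 / 0.9100
= 33984.0372 / 0.9100 = 37345.0958 Pa = 37.3451 kPa

37.3451 kPa


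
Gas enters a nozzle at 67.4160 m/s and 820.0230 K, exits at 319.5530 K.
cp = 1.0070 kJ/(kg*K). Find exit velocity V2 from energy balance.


dT = 500.4700 K
2*cp*1000*dT = 1007946.5800
V1^2 = 4544.9171
V2 = sqrt(1012491.4971) = 1006.2264 m/s

1006.2264 m/s


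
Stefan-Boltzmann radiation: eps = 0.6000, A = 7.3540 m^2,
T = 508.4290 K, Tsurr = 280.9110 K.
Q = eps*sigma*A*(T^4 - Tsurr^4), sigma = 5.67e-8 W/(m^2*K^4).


T^4 = 6.6822e+10
Tsurr^4 = 6.2269e+09
Q = 0.6000 * 5.67e-8 * 7.3540 * 6.0595e+10 = 15159.9264 W

15159.9264 W


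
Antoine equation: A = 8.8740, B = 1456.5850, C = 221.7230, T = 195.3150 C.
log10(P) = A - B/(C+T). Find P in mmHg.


C+T = 417.0380
B/(C+T) = 3.4927
log10(P) = 8.8740 - 3.4927 = 5.3813
P = 10^5.3813 = 240607.2373 mmHg

240607.2373 mmHg


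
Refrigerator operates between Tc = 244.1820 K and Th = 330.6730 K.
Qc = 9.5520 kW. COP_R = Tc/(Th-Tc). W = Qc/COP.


COP = 244.1820 / 86.4910 = 2.8232
W = 9.5520 / 2.8232 = 3.3834 kW

COP = 2.8232, W = 3.3834 kW


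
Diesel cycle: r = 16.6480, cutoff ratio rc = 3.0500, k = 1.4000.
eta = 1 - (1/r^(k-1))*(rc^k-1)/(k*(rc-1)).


r^(k-1) = 3.0800
rc^k = 4.7645
eta = 0.5741 = 57.4124%

57.4124%


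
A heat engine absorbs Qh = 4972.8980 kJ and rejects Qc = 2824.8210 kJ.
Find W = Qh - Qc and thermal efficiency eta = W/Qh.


W = 4972.8980 - 2824.8210 = 2148.0770 kJ
eta = 2148.0770 / 4972.8980 = 0.4320 = 43.1957%

W = 2148.0770 kJ, eta = 43.1957%


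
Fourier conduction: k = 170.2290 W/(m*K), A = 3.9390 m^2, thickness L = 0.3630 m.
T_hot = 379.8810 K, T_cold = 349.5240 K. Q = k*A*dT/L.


dT = 30.3570 K
Q = 170.2290 * 3.9390 * 30.3570 / 0.3630 = 56075.3192 W

56075.3192 W


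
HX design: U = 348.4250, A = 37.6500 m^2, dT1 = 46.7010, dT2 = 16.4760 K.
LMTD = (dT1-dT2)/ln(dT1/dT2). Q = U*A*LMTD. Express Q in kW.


LMTD = 29.0106 K
Q = 348.4250 * 37.6500 * 29.0106 = 380566.8016 W = 380.5668 kW

380.5668 kW


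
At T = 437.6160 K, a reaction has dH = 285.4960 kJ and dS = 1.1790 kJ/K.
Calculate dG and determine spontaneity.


T*dS = 437.6160 * 1.1790 = 515.9493 kJ
dG = 285.4960 - 515.9493 = -230.4533 kJ (spontaneous)

dG = -230.4533 kJ, spontaneous


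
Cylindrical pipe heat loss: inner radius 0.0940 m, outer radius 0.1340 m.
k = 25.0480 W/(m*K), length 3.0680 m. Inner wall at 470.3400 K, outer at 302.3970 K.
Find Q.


dT = 167.9430 K
ln(ro/ri) = 0.3545
Q = 2*pi*25.0480*3.0680*167.9430 / 0.3545 = 228717.1856 W

228717.1856 W


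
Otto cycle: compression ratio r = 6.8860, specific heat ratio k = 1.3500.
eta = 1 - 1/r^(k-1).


r^(k-1) = 1.9647
eta = 1 - 1/1.9647 = 0.4910 = 49.1007%

49.1007%


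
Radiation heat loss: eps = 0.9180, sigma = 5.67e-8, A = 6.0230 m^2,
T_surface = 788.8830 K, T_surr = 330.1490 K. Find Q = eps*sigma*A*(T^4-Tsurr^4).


T^4 = 3.8730e+11
Tsurr^4 = 1.1881e+10
Q = 0.9180 * 5.67e-8 * 6.0230 * 3.7542e+11 = 117695.0638 W

117695.0638 W


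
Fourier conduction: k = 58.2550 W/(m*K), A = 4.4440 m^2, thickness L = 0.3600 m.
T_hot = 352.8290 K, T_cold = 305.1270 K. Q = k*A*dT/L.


dT = 47.7020 K
Q = 58.2550 * 4.4440 * 47.7020 / 0.3600 = 34303.7299 W

34303.7299 W


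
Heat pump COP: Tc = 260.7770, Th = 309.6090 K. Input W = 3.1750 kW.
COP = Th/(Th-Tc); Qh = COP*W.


COP = 309.6090 / 48.8320 = 6.3403
Qh = 6.3403 * 3.1750 = 20.1304 kW

COP = 6.3403, Qh = 20.1304 kW


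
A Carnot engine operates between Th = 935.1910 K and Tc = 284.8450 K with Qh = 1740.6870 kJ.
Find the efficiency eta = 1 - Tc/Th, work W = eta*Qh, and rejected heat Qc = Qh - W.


eta = 1 - 284.8450/935.1910 = 0.6954
W = 0.6954 * 1740.6870 = 1210.5001 kJ
Qc = 1740.6870 - 1210.5001 = 530.1869 kJ

eta = 69.5415%, W = 1210.5001 kJ, Qc = 530.1869 kJ


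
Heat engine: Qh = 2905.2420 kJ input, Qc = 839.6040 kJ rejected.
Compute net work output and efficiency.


W = 2905.2420 - 839.6040 = 2065.6380 kJ
eta = 2065.6380 / 2905.2420 = 0.7110 = 71.1004%

W = 2065.6380 kJ, eta = 71.1004%


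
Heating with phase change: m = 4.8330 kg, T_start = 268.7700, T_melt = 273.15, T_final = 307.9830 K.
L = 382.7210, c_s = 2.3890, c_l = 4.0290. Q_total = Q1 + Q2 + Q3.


Q1 (sensible, solid) = 4.8330 * 2.3890 * 4.3800 = 50.5716 kJ
Q2 (latent) = 4.8330 * 382.7210 = 1849.6906 kJ
Q3 (sensible, liquid) = 4.8330 * 4.0290 * 34.8330 = 678.2736 kJ
Q_total = 2578.5359 kJ

2578.5359 kJ


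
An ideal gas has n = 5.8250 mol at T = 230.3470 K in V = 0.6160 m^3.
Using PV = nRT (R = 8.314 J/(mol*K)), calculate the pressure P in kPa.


P = nRT/V = 5.8250 * 8.314 * 230.3470 / 0.6160
= 11155.4864 / 0.6160 = 18109.5558 Pa = 18.1096 kPa

18.1096 kPa


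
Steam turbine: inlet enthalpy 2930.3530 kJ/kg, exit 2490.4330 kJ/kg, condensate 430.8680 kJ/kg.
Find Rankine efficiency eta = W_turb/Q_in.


W = 439.9200 kJ/kg
Q_in = 2499.4850 kJ/kg
eta = 0.1760 = 17.6004%

eta = 17.6004%


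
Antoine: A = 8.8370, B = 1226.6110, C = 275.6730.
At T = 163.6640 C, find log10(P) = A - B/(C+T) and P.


C+T = 439.3370
B/(C+T) = 2.7920
log10(P) = 8.8370 - 2.7920 = 6.0450
P = 10^6.0450 = 1109278.9003 mmHg

1109278.9003 mmHg


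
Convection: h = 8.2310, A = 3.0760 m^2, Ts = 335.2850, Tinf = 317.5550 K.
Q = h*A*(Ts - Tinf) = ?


dT = 17.7300 K
Q = 8.2310 * 3.0760 * 17.7300 = 448.8980 W

448.8980 W


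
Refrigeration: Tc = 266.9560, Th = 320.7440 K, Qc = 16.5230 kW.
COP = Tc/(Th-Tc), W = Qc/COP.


COP = 266.9560 / 53.7880 = 4.9631
W = 16.5230 / 4.9631 = 3.3292 kW

COP = 4.9631, W = 3.3292 kW


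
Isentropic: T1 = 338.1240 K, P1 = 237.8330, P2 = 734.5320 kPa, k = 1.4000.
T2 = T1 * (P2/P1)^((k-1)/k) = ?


(k-1)/k = 0.2857
(P2/P1)^exp = 1.3801
T2 = 338.1240 * 1.3801 = 466.6608 K

466.6608 K


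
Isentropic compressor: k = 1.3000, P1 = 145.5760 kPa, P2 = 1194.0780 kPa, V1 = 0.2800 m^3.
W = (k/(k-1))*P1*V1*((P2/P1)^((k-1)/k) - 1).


(k-1)/k = 0.2308
(P2/P1)^exp = 1.6252
W = 4.3333 * 145.5760 * 0.2800 * (1.6252 - 1) = 110.4325 kJ

110.4325 kJ


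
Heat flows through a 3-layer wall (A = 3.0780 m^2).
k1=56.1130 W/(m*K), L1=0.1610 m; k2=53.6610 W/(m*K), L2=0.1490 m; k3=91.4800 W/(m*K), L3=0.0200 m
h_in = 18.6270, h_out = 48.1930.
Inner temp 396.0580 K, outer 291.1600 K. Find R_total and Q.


R_conv_in = 1/(18.6270*3.0780) = 0.0174
R_1 = 0.1610/(56.1130*3.0780) = 0.0009
R_2 = 0.1490/(53.6610*3.0780) = 0.0009
R_3 = 0.0200/(91.4800*3.0780) = 7.1029e-05
R_conv_out = 1/(48.1930*3.0780) = 0.0067
R_total = 0.0261 K/W
Q = 104.8980 / 0.0261 = 4020.8753 W

R_total = 0.0261 K/W, Q = 4020.8753 W


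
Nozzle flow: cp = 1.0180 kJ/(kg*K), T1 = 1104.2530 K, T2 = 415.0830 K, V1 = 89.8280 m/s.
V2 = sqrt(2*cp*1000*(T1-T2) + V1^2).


dT = 689.1700 K
2*cp*1000*dT = 1403150.1200
V1^2 = 8069.0696
V2 = sqrt(1411219.1896) = 1187.9475 m/s

1187.9475 m/s


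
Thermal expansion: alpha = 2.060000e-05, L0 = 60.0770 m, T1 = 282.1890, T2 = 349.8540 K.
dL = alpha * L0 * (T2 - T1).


dT = 67.6650 K
dL = 2.060000e-05 * 60.0770 * 67.6650 = 0.083741 m
L_final = 60.160741 m

dL = 0.083741 m


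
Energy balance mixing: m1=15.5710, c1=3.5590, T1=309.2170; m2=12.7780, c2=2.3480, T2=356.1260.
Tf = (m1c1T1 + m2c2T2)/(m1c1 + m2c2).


num = 27820.6941
den = 85.4199
Tf = 325.6932 K

325.6932 K


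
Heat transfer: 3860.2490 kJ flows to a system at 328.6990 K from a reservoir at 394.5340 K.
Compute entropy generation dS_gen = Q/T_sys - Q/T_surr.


dS_sys = 3860.2490/328.6990 = 11.7440 kJ/K
dS_surr = -3860.2490/394.5340 = -9.7843 kJ/K
dS_gen = 11.7440 - 9.7843 = 1.9597 kJ/K (irreversible)

dS_gen = 1.9597 kJ/K, irreversible


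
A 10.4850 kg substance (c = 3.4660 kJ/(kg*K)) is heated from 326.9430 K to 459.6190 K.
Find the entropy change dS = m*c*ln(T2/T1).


T2/T1 = 1.4058
ln(T2/T1) = 0.3406
dS = 10.4850 * 3.4660 * 0.3406 = 12.3782 kJ/K

12.3782 kJ/K


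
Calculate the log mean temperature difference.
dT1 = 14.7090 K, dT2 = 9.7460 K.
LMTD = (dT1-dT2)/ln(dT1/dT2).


dT1/dT2 = 1.5092
ln(dT1/dT2) = 0.4116
LMTD = 4.9630 / 0.4116 = 12.0577 K

12.0577 K


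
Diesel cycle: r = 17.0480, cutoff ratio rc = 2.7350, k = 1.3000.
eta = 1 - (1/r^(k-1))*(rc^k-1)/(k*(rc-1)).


r^(k-1) = 2.3415
rc^k = 3.6987
eta = 0.4890 = 48.9021%

48.9021%


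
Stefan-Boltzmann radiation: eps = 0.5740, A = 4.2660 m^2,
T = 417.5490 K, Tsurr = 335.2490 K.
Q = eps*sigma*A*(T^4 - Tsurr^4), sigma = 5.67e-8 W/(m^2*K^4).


T^4 = 3.0397e+10
Tsurr^4 = 1.2632e+10
Q = 0.5740 * 5.67e-8 * 4.2660 * 1.7765e+10 = 2466.4990 W

2466.4990 W


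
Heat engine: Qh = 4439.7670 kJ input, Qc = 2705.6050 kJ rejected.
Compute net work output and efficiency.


W = 4439.7670 - 2705.6050 = 1734.1620 kJ
eta = 1734.1620 / 4439.7670 = 0.3906 = 39.0598%

W = 1734.1620 kJ, eta = 39.0598%


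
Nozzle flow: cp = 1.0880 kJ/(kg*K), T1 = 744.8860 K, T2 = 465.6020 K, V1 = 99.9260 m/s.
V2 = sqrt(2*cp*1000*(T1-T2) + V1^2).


dT = 279.2840 K
2*cp*1000*dT = 607721.9840
V1^2 = 9985.2055
V2 = sqrt(617707.1895) = 785.9435 m/s

785.9435 m/s


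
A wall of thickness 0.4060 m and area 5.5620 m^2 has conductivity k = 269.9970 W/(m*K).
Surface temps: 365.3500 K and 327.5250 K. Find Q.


dT = 37.8250 K
Q = 269.9970 * 5.5620 * 37.8250 / 0.4060 = 139908.0895 W

139908.0895 W
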